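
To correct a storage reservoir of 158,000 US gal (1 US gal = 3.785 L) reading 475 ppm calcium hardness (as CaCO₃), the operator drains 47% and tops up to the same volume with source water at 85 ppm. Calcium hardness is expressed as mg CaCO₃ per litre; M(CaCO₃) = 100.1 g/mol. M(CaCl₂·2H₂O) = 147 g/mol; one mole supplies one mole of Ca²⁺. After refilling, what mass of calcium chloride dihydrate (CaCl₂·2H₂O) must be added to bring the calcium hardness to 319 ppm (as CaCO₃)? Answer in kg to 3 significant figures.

24.0 kg

Volume: 158,000 US gal × 3.785 L/gal = 598,030 L.
After draining 47% and refilling: 475 × 0.53 + 85 × 0.47 = 291.7 ppm.
Deficit to target: 319 − 291.7 = 27.3 mg/L.
As CaCO₃: 27.3 mg/L × 598,030 L = 16,330 g; ÷ 100.1 = 163.1 mol Ca²⁺.
Mass: 163.1 × 147 = 23,980 g.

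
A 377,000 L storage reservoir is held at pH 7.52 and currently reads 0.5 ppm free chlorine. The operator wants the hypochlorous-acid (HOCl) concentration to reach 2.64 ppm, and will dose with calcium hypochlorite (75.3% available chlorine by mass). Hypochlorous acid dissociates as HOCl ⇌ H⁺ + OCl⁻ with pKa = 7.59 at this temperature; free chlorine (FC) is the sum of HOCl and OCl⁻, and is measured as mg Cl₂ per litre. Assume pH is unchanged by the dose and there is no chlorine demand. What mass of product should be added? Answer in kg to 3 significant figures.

2.20 kg

[OCl⁻]/[HOCl] = 10^(pH − pKa) = 10^(7.52 − 7.59) = 0.8511; fraction as HOCl = 1/(1 + 0.8511) = 0.5402.
Free chlorine required for 2.64 ppm HOCl: 2.64 / 0.5402 = 4.887 ppm.
FC to add: 4.887 − 0.5 = 4.387 mg/L as Cl₂.
Cl₂ equivalent: 4.387 mg/L × 377,000 L = 1654 g.
Product at 75.3% available Cl: 1654 / 0.753 = 2196 g.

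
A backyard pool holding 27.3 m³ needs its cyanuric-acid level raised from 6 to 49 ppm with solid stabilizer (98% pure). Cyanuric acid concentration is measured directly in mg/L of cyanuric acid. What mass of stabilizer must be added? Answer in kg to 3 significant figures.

Volume: 27.3 m³ = 27,300 L.
CYA to add: (49 − 6) = 43 mg/L × 27,300 L = 1174 g cyanuric acid.
At 98% purity: 1174 / 0.98 = 1198 g product.

1.20 kg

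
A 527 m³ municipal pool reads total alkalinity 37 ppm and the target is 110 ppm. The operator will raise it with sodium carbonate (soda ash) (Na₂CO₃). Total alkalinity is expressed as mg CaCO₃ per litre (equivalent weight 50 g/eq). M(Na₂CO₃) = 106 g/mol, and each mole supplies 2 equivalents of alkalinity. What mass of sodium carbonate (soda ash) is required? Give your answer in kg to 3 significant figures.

40.8 kg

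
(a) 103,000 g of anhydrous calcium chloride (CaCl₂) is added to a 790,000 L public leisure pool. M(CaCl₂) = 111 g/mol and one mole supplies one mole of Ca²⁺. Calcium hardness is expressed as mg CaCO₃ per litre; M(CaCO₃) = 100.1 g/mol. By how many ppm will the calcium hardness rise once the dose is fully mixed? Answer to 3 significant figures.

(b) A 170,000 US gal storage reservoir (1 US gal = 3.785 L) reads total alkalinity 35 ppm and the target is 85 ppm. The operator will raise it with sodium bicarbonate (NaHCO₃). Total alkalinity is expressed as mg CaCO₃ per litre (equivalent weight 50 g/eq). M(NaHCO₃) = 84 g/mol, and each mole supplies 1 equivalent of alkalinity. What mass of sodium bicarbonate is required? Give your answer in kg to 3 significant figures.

(a) Moles of Ca²⁺: 103,000 g ÷ 111 g/mol = 927.9 mol.
(a) As CaCO₃: 927.9 mol × 100.1 g/mol = 92,890 g.
(a) Rise: 92,890 g / 790,000 L × 1000 = 117.6 mg/L.

(b) Volume: 170,000 US gal × 3.785 L/gal = 643,450 L.
(b) Alkalinity to add: (85 − 35) = 50 mg/L as CaCO₃ × 643,450 L = 32,170 g as CaCO₃.
(b) Equivalents: 32,170 g ÷ 50 g/eq = 643.5 eq.
(b) NaHCO₃ supplies 1 eq per mole → 643.5 mol.
(b) Mass: 643.5 mol × 84 g/mol = 54,050 g.

(a) 118 ppm; (b) 54.0 kg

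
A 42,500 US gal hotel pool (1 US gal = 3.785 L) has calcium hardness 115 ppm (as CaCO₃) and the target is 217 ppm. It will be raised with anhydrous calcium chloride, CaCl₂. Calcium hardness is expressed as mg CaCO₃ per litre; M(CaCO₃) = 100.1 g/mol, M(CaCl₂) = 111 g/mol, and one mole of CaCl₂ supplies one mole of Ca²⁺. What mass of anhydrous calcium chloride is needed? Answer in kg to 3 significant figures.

18.2 kg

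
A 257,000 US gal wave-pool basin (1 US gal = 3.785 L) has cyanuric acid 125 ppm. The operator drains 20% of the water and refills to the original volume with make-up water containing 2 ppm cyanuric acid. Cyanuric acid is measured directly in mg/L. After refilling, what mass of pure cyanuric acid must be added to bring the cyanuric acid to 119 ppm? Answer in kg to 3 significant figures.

Volume: 257,000 US gal × 3.785 L/gal = 972,745 L.
After draining 20% and refilling: 125 × 0.80 + 2 × 0.20 = 100.4 ppm.
Deficit to target: 119 − 100.4 = 18.6 mg/L.
Mass: 18.6 mg/L × 972,745 L = 18,090 g cyanuric acid.

18.1 kg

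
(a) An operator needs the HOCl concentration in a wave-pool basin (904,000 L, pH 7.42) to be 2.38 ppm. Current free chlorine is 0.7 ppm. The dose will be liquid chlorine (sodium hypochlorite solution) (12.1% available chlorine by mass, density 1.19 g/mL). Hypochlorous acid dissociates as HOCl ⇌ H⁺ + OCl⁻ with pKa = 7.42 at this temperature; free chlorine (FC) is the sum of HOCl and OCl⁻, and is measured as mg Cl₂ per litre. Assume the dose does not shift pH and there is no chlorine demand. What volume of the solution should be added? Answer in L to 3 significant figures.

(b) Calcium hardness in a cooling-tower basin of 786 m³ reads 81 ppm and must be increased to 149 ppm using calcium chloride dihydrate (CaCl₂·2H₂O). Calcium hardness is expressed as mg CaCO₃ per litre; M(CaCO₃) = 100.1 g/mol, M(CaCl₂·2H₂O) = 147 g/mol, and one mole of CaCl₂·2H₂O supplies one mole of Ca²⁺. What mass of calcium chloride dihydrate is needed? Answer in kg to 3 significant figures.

(a) 25.5 L; (b) 78.5 kg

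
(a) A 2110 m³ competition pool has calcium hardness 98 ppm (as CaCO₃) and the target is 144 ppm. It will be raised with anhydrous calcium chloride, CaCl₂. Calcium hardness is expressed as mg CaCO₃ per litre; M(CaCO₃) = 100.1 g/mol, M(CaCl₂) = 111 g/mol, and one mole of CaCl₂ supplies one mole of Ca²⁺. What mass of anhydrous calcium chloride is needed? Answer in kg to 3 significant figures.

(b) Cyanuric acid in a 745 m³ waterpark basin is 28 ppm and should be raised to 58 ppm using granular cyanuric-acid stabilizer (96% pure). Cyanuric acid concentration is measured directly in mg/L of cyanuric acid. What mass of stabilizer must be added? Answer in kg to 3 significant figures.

(a) Volume: 2110 m³ = 2,110,000 L.
(a) Hardness to add: (144 − 98) = 46 mg/L as CaCO₃ × 2,110,000 L = 97,060 g as CaCO₃.
(a) Moles of Ca²⁺ (1 mol Ca²⁺ ≡ 1 mol CaCO₃): 97,060 / 100.1 g/mol = 969.6 mol.
(a) Mass of CaCl₂: 969.6 × 111 = 107,600 g.

(b) Volume: 745 m³ = 745,000 L.
(b) CYA to add: (58 − 28) = 30 mg/L × 745,000 L = 22,350 g cyanuric acid.
(b) At 96% purity: 22,350 / 0.96 = 23,280 g product.

(a) 108 kg; (b) 23.3 kg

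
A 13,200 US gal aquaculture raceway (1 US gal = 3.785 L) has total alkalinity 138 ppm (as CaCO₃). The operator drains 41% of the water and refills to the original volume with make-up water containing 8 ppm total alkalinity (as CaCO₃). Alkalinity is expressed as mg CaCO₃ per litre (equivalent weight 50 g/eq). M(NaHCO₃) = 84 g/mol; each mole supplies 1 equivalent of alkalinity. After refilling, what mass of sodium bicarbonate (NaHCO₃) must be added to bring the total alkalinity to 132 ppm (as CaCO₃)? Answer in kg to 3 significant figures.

Volume: 13,200 US gal × 3.785 L/gal = 49,962 L.
After draining 41% and refilling: 138 × 0.59 + 8 × 0.41 = 84.7 ppm.
Deficit to target: 132 − 84.7 = 47.3 mg/L.
As CaCO₃: 47.3 mg/L × 49,962 L = 2363 g; ÷ 50 g/eq ÷ 1 = 47.26 mol NaHCO₃.
Mass: 47.26 × 84 = 3970 g.

3.97 kg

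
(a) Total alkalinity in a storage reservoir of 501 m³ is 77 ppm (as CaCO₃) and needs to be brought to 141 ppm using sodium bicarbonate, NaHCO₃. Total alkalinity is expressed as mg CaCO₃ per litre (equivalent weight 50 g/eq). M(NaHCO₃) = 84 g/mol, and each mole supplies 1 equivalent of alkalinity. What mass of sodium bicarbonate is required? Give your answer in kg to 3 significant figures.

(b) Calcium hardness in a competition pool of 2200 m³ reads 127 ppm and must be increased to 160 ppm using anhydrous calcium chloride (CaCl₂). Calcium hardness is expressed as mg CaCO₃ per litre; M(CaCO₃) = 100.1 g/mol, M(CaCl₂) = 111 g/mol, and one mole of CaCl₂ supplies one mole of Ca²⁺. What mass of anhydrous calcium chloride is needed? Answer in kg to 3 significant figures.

(a) 53.9 kg; (b) 80.5 kg

(a) Volume: 501 m³ = 501,000 L.
(a) Alkalinity to add: (141 − 77) = 64 mg/L as CaCO₃ × 501,000 L = 32,060 g as CaCO₃.
(a) Equivalents: 32,060 g ÷ 50 g/eq = 641.3 eq.
(a) NaHCO₃ supplies 1 eq per mole → 641.3 mol.
(a) Mass: 641.3 mol × 84 g/mol = 53,870 g.

(b) Volume: 2200 m³ = 2,200,000 L.
(b) Hardness to add: (160 − 127) = 33 mg/L as CaCO₃ × 2,200,000 L = 72,600 g as CaCO₃.
(b) Moles of Ca²⁺ (1 mol Ca²⁺ ≡ 1 mol CaCO₃): 72,600 / 100.1 g/mol = 725.3 mol.
(b) Mass of CaCl₂: 725.3 × 111 = 80,510 g.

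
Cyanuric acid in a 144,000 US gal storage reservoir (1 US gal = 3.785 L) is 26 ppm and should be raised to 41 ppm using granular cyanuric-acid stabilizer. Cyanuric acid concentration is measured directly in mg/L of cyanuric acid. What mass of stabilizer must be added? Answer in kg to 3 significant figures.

Volume: 144,000 US gal × 3.785 L/gal = 545,040 L.
CYA to add: (41 − 26) = 15 mg/L × 545,040 L = 8176 g cyanuric acid.

8.18 kg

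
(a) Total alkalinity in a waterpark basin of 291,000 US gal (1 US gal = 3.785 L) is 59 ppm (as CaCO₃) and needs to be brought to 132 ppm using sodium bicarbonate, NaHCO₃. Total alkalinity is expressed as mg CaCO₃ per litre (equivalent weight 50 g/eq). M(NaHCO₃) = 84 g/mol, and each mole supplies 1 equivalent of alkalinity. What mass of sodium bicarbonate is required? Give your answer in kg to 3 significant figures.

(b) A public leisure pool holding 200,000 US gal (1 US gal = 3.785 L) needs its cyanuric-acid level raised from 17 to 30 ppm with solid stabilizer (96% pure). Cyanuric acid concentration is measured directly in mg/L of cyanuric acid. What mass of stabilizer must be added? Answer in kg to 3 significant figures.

(a) 135 kg; (b) 10.3 kg

(a) Volume: 291,000 US gal × 3.785 L/gal = 1,101,435 L.
(a) Alkalinity to add: (132 − 59) = 73 mg/L as CaCO₃ × 1,101,435 L = 80,400 g as CaCO₃.
(a) Equivalents: 80,400 g ÷ 50 g/eq = 1608 eq.
(a) NaHCO₃ supplies 1 eq per mole → 1608 mol.
(a) Mass: 1608 mol × 84 g/mol = 135,100 g.

(b) Volume: 200,000 US gal × 3.785 L/gal = 757,000 L.
(b) CYA to add: (30 − 17) = 13 mg/L × 757,000 L = 9841 g cyanuric acid.
(b) At 96% purity: 9841 / 0.96 = 10,250 g product.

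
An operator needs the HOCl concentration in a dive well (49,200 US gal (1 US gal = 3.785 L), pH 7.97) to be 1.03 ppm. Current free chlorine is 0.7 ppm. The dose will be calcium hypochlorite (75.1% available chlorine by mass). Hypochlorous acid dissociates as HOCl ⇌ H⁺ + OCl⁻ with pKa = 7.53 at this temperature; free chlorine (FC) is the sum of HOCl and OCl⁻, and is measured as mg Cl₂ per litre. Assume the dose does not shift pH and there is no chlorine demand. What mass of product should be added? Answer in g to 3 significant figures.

Volume: 49,200 US gal × 3.785 L/gal = 186,222 L.
[OCl⁻]/[HOCl] = 10^(pH − pKa) = 10^(7.97 − 7.53) = 2.754; fraction as HOCl = 1/(1 + 2.754) = 0.2664.
Free chlorine required for 1.03 ppm HOCl: 1.03 / 0.2664 = 3.867 ppm.
FC to add: 3.867 − 0.7 = 3.167 mg/L as Cl₂.
Cl₂ equivalent: 3.167 mg/L × 186,222 L = 589.7 g.
Product at 75.1% available Cl: 589.7 / 0.751 = 785.3 g.

785 g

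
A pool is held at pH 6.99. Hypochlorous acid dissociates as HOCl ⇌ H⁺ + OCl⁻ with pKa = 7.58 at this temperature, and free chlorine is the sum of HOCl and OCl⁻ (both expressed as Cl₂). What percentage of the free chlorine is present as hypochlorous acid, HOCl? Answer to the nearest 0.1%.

[OCl⁻]/[HOCl] = 10^(pH − pKa) = 10^(6.99 − 7.58) = 10^-0.59 = 0.257.
Fraction as HOCl = 1 / (1 + 0.257) = 0.7955.

79.6%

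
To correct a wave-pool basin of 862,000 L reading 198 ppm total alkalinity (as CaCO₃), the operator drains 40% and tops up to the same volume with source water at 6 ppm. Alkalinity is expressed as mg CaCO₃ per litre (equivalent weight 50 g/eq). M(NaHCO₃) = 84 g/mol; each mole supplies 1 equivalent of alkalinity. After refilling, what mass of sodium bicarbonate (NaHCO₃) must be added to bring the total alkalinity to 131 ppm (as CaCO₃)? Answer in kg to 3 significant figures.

14.2 kg

After draining 40% and refilling: 198 × 0.60 + 6 × 0.40 = 121.2 ppm.
Deficit to target: 131 − 121.2 = 9.8 mg/L.
As CaCO₃: 9.8 mg/L × 862,000 L = 8448 g; ÷ 50 g/eq ÷ 1 = 169 mol NaHCO₃.
Mass: 169 × 84 = 14,190 g.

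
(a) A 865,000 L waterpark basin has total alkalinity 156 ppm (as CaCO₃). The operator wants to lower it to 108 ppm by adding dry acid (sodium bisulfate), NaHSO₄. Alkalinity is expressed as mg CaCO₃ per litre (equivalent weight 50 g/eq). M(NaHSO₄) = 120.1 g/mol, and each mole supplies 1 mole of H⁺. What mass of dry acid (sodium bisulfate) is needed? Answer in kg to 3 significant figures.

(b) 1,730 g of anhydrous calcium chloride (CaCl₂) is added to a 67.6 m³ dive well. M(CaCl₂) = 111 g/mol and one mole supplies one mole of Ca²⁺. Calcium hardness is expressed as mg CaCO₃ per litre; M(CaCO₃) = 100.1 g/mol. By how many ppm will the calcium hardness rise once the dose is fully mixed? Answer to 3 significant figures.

(a) Alkalinity to neutralize: (156 − 108) = 48 mg/L as CaCO₃ × 865,000 L = 41,520 g as CaCO₃.
(a) Equivalents of H⁺ required: 41,520 ÷ 50 g/eq = 830.4 eq = 830.4 mol NaHSO₄.
(a) Mass of NaHSO₄: 830.4 × 120.1 = 99,730 g.

(b) Volume: 67.6 m³ = 67,600 L.
(b) Moles of Ca²⁺: 1,730 g ÷ 111 g/mol = 15.59 mol.
(b) As CaCO₃: 15.59 mol × 100.1 g/mol = 1560 g.
(b) Rise: 1560 g / 67,600 L × 1000 = 23.08 mg/L.

(a) 99.7 kg; (b) 23.1 ppm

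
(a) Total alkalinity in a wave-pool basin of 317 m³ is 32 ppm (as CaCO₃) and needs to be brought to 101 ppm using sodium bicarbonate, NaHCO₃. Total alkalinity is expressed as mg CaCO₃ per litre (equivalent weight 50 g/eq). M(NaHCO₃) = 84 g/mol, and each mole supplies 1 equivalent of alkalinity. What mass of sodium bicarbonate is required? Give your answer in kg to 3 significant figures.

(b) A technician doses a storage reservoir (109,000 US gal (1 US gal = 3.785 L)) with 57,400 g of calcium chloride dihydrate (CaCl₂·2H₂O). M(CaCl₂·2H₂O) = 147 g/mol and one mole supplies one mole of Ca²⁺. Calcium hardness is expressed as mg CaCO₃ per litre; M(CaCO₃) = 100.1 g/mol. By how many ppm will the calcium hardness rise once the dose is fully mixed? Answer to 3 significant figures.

(a) Volume: 317 m³ = 317,000 L.
(a) Alkalinity to add: (101 − 32) = 69 mg/L as CaCO₃ × 317,000 L = 21,870 g as CaCO₃.
(a) Equivalents: 21,870 g ÷ 50 g/eq = 437.5 eq.
(a) NaHCO₃ supplies 1 eq per mole → 437.5 mol.
(a) Mass: 437.5 mol × 84 g/mol = 36,750 g.

(b) Volume: 109,000 US gal × 3.785 L/gal = 412,565 L.
(b) Moles of Ca²⁺: 57,400 g ÷ 147 g/mol = 390.5 mol.
(b) As CaCO₃: 390.5 mol × 100.1 g/mol = 39,090 g.
(b) Rise: 39,090 g / 412,565 L × 1000 = 94.74 mg/L.

(a) 36.7 kg; (b) 94.7 ppm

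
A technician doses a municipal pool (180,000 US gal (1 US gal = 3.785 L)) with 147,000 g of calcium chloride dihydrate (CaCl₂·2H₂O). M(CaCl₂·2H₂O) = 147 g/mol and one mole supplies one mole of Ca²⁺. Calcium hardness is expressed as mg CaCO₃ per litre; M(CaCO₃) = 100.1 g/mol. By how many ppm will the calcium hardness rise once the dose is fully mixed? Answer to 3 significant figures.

Volume: 180,000 US gal × 3.785 L/gal = 681,300 L.
Moles of Ca²⁺: 147,000 g ÷ 147 g/mol = 1000 mol.
As CaCO₃: 1000 mol × 100.1 g/mol = 100,100 g.
Rise: 100,100 g / 681,300 L × 1000 = 146.9 mg/L.

147 ppm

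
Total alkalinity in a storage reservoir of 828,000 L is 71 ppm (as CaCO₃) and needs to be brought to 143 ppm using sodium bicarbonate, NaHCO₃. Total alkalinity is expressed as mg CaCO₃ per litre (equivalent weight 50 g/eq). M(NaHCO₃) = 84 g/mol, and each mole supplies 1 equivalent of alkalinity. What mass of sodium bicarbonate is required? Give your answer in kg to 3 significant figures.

Alkalinity to add: (143 − 71) = 72 mg/L as CaCO₃ × 828,000 L = 59,620 g as CaCO₃.
Equivalents: 59,620 g ÷ 50 g/eq = 1192 eq.
NaHCO₃ supplies 1 eq per mole → 1192 mol.
Mass: 1192 mol × 84 g/mol = 100,200 g.

100 kg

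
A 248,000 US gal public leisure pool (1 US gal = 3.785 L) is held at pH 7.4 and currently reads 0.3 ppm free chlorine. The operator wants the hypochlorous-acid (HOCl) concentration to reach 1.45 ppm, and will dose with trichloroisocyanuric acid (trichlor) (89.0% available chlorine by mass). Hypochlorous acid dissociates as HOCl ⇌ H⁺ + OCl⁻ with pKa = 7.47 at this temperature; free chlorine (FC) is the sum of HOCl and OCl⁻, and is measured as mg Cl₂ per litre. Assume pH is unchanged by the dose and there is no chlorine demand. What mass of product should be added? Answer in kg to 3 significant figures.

Volume: 248,000 US gal × 3.785 L/gal = 938,680 L.
[OCl⁻]/[HOCl] = 10^(pH − pKa) = 10^(7.4 − 7.47) = 0.8511; fraction as HOCl = 1/(1 + 0.8511) = 0.5402.
Free chlorine required for 1.45 ppm HOCl: 1.45 / 0.5402 = 2.684 ppm.
FC to add: 2.684 − 0.3 = 2.384 mg/L as Cl₂.
Cl₂ equivalent: 2.384 mg/L × 938,680 L = 2238 g.
Product at 89.0% available Cl: 2238 / 0.89 = 2515 g.

2.51 kg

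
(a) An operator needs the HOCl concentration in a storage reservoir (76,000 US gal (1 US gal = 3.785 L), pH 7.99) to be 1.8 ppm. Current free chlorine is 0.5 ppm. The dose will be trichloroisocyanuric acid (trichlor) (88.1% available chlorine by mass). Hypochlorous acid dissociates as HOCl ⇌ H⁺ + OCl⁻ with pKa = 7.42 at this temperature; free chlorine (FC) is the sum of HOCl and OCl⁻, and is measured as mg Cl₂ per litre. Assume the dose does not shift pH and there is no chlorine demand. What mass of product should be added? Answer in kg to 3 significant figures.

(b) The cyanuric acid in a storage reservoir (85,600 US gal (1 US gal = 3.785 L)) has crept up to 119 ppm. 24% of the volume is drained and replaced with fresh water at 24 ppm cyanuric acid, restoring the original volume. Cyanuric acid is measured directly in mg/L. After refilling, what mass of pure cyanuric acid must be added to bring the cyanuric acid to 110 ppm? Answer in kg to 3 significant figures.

(a) Volume: 76,000 US gal × 3.785 L/gal = 287,660 L.
(a) [OCl⁻]/[HOCl] = 10^(pH − pKa) = 10^(7.99 − 7.42) = 3.715; fraction as HOCl = 1/(1 + 3.715) = 0.2121.
(a) Free chlorine required for 1.8 ppm HOCl: 1.8 / 0.2121 = 8.488 ppm.
(a) FC to add: 8.488 − 0.5 = 7.988 mg/L as Cl₂.
(a) Cl₂ equivalent: 7.988 mg/L × 287,660 L = 2298 g.
(a) Product at 88.1% available Cl: 2298 / 0.881 = 2608 g.

(b) Volume: 85,600 US gal × 3.785 L/gal = 323,996 L.
(b) After draining 24% and refilling: 119 × 0.76 + 24 × 0.24 = 96.2 ppm.
(b) Deficit to target: 110 − 96.2 = 13.8 mg/L.
(b) Mass: 13.8 mg/L × 323,996 L = 4471 g cyanuric acid.

(a) 2.61 kg; (b) 4.47 kg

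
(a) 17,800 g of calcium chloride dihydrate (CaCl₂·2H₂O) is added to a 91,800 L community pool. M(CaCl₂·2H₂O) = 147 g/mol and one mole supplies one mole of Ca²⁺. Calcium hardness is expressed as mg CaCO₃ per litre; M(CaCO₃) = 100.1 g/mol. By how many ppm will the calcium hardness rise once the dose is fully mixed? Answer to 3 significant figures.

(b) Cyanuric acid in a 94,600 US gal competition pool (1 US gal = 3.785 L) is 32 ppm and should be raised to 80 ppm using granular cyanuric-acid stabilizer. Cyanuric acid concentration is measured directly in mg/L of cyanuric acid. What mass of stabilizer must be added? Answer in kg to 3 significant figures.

(a) Moles of Ca²⁺: 17,800 g ÷ 147 g/mol = 121.1 mol.
(a) As CaCO₃: 121.1 mol × 100.1 g/mol = 12,120 g.
(a) Rise: 12,120 g / 91,800 L × 1000 = 132 mg/L.

(b) Volume: 94,600 US gal × 3.785 L/gal = 358,061 L.
(b) CYA to add: (80 − 32) = 48 mg/L × 358,061 L = 17,190 g cyanuric acid.

(a) 132 ppm; (b) 17.2 kg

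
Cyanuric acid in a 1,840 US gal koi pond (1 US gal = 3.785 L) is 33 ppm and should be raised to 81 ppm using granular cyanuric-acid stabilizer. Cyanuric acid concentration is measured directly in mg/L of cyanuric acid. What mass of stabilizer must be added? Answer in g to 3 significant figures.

334 g

Volume: 1,840 US gal × 3.785 L/gal = 6,964 L.
CYA to add: (81 − 33) = 48 mg/L × 6,964 L = 334.3 g cyanuric acid.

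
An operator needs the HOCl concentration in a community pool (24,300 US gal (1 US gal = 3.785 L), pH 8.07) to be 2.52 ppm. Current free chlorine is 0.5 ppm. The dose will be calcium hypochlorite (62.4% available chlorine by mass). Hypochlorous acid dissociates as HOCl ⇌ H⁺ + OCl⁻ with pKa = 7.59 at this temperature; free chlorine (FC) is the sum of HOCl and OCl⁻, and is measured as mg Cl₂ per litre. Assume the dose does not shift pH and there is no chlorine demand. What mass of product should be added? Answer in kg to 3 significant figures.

Volume: 24,300 US gal × 3.785 L/gal = 91,976 L.
[OCl⁻]/[HOCl] = 10^(pH − pKa) = 10^(8.07 − 7.59) = 3.02; fraction as HOCl = 1/(1 + 3.02) = 0.2488.
Free chlorine required for 2.52 ppm HOCl: 2.52 / 0.2488 = 10.13 ppm.
FC to add: 10.13 − 0.5 = 9.63 mg/L as Cl₂.
Cl₂ equivalent: 9.63 mg/L × 91,976 L = 885.7 g.
Product at 62.4% available Cl: 885.7 / 0.624 = 1419 g.

1.42 kg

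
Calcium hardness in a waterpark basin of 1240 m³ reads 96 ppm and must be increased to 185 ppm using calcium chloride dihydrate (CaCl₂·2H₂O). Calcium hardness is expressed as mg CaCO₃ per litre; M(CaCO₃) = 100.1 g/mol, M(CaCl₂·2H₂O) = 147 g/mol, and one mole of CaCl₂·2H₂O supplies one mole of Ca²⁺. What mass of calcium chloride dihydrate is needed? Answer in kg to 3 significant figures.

Volume: 1240 m³ = 1,240,000 L.
Hardness to add: (185 − 96) = 89 mg/L as CaCO₃ × 1,240,000 L = 110,400 g as CaCO₃.
Moles of Ca²⁺ (1 mol Ca²⁺ ≡ 1 mol CaCO₃): 110,400 / 100.1 g/mol = 1102 mol.
Mass of CaCl₂·2H₂O: 1102 × 147 = 162,100 g.

162 kg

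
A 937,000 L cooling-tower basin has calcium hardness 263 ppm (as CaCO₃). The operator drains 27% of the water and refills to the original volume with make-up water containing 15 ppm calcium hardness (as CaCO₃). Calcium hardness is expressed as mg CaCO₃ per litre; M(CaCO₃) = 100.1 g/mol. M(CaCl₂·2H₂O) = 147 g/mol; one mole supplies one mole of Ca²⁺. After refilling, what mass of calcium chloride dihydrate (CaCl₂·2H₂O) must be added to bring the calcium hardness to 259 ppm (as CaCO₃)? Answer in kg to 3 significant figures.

86.6 kg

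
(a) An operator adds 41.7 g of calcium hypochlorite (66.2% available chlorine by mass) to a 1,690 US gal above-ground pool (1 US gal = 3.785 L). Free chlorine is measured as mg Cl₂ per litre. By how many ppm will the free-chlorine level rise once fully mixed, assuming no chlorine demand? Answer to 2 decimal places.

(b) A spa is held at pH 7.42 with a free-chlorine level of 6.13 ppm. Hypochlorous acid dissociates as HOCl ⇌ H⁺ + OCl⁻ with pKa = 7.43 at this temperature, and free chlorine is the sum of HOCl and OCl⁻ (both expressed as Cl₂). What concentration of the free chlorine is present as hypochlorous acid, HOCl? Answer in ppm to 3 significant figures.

(a) 4.32 ppm; (b) 3.10 ppm

(a) Volume: 1,690 US gal × 3.785 L/gal = 6,397 L.
(a) Available chlorine delivered: 41.7 g × 0.662 = 27.61 g as Cl₂.
(a) Concentration rise: 27.61 g / 6,397 L = 4.316 mg/L = 4.32 ppm.

(b) [OCl⁻]/[HOCl] = 10^(pH − pKa) = 10^(7.42 − 7.43) = 10^-0.01 = 0.9772.
(b) Fraction as HOCl = 1 / (1 + 0.9772) = 0.5058.
(b) HOCl = 0.5058 × 6.13 ppm = 3.1 ppm.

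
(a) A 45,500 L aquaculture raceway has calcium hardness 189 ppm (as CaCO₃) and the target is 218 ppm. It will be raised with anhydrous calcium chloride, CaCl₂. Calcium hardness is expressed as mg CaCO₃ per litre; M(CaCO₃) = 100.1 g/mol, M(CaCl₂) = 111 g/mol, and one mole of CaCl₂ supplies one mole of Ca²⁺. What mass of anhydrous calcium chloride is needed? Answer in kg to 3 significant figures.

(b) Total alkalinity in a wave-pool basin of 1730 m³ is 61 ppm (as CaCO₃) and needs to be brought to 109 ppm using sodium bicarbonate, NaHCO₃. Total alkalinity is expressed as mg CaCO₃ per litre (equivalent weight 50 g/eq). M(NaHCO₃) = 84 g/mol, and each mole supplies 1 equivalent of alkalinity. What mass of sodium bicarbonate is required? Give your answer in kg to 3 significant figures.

(a) 1.46 kg; (b) 140 kg

(a) Hardness to add: (218 − 189) = 29 mg/L as CaCO₃ × 45,500 L = 1320 g as CaCO₃.
(a) Moles of Ca²⁺ (1 mol Ca²⁺ ≡ 1 mol CaCO₃): 1320 / 100.1 g/mol = 13.18 mol.
(a) Mass of CaCl₂: 13.18 × 111 = 1463 g.

(b) Volume: 1730 m³ = 1,730,000 L.
(b) Alkalinity to add: (109 − 61) = 48 mg/L as CaCO₃ × 1,730,000 L = 83,040 g as CaCO₃.
(b) Equivalents: 83,040 g ÷ 50 g/eq = 1661 eq.
(b) NaHCO₃ supplies 1 eq per mole → 1661 mol.
(b) Mass: 1661 mol × 84 g/mol = 139,500 g.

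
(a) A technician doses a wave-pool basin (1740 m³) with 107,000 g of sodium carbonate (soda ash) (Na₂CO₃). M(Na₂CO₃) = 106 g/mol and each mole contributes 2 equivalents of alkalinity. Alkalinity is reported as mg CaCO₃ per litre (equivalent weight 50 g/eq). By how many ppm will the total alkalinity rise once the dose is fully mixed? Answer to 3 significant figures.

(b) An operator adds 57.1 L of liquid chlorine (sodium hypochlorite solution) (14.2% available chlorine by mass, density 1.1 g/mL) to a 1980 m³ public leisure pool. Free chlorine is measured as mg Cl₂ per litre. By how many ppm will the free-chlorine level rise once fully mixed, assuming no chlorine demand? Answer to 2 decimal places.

(a) Volume: 1740 m³ = 1,740,000 L.
(a) Moles of Na₂CO₃: 107,000 g ÷ 106 g/mol = 1009 mol → 2019 eq of alkalinity.
(a) As CaCO₃: 2019 eq × 50 g/eq = 100,900 g.
(a) Rise: 100,900 g / 1,740,000 L × 1000 = 58.01 mg/L.

(b) Volume: 1980 m³ = 1,980,000 L.
(b) Mass of solution: 57.1 L × 1000 mL/L × 1.1 g/mL = 62,810 g.
(b) Available chlorine delivered: 62,810 g × 0.142 = 8919 g as Cl₂.
(b) Concentration rise: 8919 g / 1,980,000 L = 4.505 mg/L = 4.50 ppm.

(a) 58.0 ppm; (b) 4.50 ppm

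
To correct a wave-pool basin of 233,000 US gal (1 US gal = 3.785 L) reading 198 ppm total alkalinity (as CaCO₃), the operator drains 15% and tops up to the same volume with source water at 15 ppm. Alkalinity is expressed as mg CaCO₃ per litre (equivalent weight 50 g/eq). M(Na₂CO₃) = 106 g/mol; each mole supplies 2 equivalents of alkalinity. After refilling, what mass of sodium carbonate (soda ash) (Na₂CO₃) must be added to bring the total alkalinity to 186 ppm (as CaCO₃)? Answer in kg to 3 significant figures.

14.4 kg

Volume: 233,000 US gal × 3.785 L/gal = 881,905 L.
After draining 15% and refilling: 198 × 0.85 + 15 × 0.15 = 170.55 ppm.
Deficit to target: 186 − 170.55 = 15.45 mg/L.
As CaCO₃: 15.45 mg/L × 881,905 L = 13,630 g; ÷ 50 g/eq ÷ 2 = 136.3 mol Na₂CO₃.
Mass: 136.3 × 106 = 14,440 g.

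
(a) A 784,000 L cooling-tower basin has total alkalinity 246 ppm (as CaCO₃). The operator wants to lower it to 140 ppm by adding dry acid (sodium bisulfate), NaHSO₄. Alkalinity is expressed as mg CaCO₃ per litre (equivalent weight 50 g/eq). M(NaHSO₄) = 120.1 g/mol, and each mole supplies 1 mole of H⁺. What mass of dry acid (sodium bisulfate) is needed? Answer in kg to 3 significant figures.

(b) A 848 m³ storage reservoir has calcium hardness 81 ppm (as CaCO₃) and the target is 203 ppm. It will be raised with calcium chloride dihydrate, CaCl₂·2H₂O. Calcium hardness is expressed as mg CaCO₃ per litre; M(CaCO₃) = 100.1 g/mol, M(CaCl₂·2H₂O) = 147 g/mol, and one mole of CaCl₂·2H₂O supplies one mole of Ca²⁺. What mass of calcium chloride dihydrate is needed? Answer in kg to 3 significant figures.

(a) Alkalinity to neutralize: (246 − 140) = 106 mg/L as CaCO₃ × 784,000 L = 83,100 g as CaCO₃.
(a) Equivalents of H⁺ required: 83,100 ÷ 50 g/eq = 1662 eq = 1662 mol NaHSO₄.
(a) Mass of NaHSO₄: 1662 × 120.1 = 199,600 g.

(b) Volume: 848 m³ = 848,000 L.
(b) Hardness to add: (203 − 81) = 122 mg/L as CaCO₃ × 848,000 L = 103,500 g as CaCO₃.
(b) Moles of Ca²⁺ (1 mol Ca²⁺ ≡ 1 mol CaCO₃): 103,500 / 100.1 g/mol = 1034 mol.
(b) Mass of CaCl₂·2H₂O: 1034 × 147 = 151,900 g.

(a) 200 kg; (b) 152 kg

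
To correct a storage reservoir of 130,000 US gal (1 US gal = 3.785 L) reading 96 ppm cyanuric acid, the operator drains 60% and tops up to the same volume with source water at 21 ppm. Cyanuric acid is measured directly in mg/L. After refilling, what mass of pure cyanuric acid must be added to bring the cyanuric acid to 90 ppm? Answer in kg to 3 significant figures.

19.2 kg

Volume: 130,000 US gal × 3.785 L/gal = 492,050 L.
After draining 60% and refilling: 96 × 0.40 + 21 × 0.60 = 51 ppm.
Deficit to target: 90 − 51 = 39 mg/L.
Mass: 39 mg/L × 492,050 L = 19,190 g cyanuric acid.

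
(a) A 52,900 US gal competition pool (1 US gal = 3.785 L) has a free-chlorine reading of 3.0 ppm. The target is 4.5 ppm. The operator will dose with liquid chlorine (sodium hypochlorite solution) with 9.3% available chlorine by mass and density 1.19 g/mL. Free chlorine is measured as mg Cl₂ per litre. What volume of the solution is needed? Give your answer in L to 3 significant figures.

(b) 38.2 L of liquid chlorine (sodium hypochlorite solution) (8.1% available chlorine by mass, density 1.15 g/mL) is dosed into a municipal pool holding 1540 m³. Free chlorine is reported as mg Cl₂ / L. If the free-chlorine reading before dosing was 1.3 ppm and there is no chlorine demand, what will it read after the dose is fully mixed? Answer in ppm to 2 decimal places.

(a) Volume: 52,900 US gal × 3.785 L/gal = 200,226 L.
(a) Chlorine deficit: 4.5 − 3.0 = 1.5 ppm = 1.5 mg/L as Cl₂.
(a) Cl₂ equivalent needed: 1.5 mg/L × 200,226 L = 300,300 mg = 300.3 g.
(a) Product at 9.3% available chlorine: 300.3 / 0.093 = 3229 g.
(a) Volume at density 1.19 g/mL: 3229 g ÷ 1.19 g/mL = 2714 mL.

(b) Volume: 1540 m³ = 1,540,000 L.
(b) Mass of solution: 38.2 L × 1000 mL/L × 1.15 g/mL = 43,930 g.
(b) Available chlorine delivered: 43,930 g × 0.081 = 3558 g as Cl₂.
(b) Concentration rise: 3558 g / 1,540,000 L = 2.311 mg/L = 2.31 ppm.
(b) Final FC: 1.3 + 2.31 = 3.61 ppm.

(a) 2.71 L; (b) 3.61 ppm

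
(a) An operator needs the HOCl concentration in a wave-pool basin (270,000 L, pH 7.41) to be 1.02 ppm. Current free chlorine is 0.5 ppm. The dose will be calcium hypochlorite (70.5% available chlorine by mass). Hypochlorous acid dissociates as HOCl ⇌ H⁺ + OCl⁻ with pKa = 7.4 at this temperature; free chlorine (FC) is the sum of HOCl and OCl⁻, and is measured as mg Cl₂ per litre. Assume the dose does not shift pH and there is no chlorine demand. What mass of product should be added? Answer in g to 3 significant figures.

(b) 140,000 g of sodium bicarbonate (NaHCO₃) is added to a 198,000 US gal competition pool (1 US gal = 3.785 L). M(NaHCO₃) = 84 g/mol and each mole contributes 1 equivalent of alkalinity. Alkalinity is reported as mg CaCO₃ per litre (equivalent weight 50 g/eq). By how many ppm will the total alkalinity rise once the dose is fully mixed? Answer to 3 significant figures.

(a) 599 g; (b) 111 ppm

(a) [OCl⁻]/[HOCl] = 10^(pH − pKa) = 10^(7.41 − 7.4) = 1.023; fraction as HOCl = 1/(1 + 1.023) = 0.4942.
(a) Free chlorine required for 1.02 ppm HOCl: 1.02 / 0.4942 = 2.064 ppm.
(a) FC to add: 2.064 − 0.5 = 1.564 mg/L as Cl₂.
(a) Cl₂ equivalent: 1.564 mg/L × 270,000 L = 422.2 g.
(a) Product at 70.5% available Cl: 422.2 / 0.705 = 598.9 g.

(b) Volume: 198,000 US gal × 3.785 L/gal = 749,430 L.
(b) Moles of NaHCO₃: 140,000 g ÷ 84 g/mol = 1667 mol → 1667 eq of alkalinity.
(b) As CaCO₃: 1667 eq × 50 g/eq = 83,330 g.
(b) Rise: 83,330 g / 749,430 L × 1000 = 111.2 mg/L.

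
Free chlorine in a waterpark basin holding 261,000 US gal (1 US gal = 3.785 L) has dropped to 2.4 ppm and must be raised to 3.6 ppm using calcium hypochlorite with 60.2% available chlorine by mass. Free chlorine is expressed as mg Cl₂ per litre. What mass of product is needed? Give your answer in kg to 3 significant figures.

Volume: 261,000 US gal × 3.785 L/gal = 987,885 L.
Chlorine deficit: 3.6 − 2.4 = 1.2 ppm = 1.2 mg/L as Cl₂.
Cl₂ equivalent needed: 1.2 mg/L × 987,885 L = 1,185,000 mg = 1185 g.
Product at 60.2% available chlorine: 1185 / 0.602 = 1969 g.

1.97 kg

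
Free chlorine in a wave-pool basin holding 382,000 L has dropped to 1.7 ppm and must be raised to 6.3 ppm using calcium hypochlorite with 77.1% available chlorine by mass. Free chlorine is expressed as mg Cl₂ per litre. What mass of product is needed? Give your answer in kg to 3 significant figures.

2.28 kg

Chlorine deficit: 6.3 − 1.7 = 4.6 ppm = 4.6 mg/L as Cl₂.
Cl₂ equivalent needed: 4.6 mg/L × 382,000 L = 1,757,000 mg = 1757 g.
Product at 77.1% available chlorine: 1757 / 0.771 = 2279 g.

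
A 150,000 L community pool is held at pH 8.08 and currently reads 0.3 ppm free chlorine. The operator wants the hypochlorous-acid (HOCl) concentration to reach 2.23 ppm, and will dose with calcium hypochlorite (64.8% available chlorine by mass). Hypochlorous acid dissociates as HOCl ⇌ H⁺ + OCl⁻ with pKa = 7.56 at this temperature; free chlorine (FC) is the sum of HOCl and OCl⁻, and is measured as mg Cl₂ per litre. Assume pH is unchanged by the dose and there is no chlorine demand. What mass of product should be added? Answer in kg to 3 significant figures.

2.16 kg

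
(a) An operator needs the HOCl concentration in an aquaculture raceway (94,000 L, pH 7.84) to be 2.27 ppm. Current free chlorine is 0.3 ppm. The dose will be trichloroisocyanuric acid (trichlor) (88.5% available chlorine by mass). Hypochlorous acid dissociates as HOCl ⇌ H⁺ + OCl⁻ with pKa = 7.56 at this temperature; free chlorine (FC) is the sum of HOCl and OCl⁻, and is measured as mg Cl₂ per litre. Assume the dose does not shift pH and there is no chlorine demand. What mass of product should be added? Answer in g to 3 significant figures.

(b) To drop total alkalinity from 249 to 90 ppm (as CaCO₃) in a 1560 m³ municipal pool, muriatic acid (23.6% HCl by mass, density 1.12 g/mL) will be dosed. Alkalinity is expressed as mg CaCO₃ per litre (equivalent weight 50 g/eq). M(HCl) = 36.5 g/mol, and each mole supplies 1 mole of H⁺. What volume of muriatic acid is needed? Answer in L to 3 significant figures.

(a) 669 g; (b) 685 L

(a) [OCl⁻]/[HOCl] = 10^(pH − pKa) = 10^(7.84 − 7.56) = 1.905; fraction as HOCl = 1/(1 + 1.905) = 0.3442.
(a) Free chlorine required for 2.27 ppm HOCl: 2.27 / 0.3442 = 6.595 ppm.
(a) FC to add: 6.595 − 0.3 = 6.295 mg/L as Cl₂.
(a) Cl₂ equivalent: 6.295 mg/L × 94,000 L = 591.8 g.
(a) Product at 88.5% available Cl: 591.8 / 0.885 = 668.7 g.

(b) Volume: 1560 m³ = 1,560,000 L.
(b) Alkalinity to neutralize: (249 − 90) = 159 mg/L as CaCO₃ × 1,560,000 L = 248,000 g as CaCO₃.
(b) Equivalents of H⁺ required: 248,000 ÷ 50 g/eq = 4961 eq = 4961 mol HCl.
(b) Mass of HCl: 4961 × 36.5 = 181,100 g.
(b) Mass of 23.6% solution: 181,100 / 0.236 = 767,200 g.
(b) Volume: 767,200 g ÷ 1.12 g/mL = 685,000 mL.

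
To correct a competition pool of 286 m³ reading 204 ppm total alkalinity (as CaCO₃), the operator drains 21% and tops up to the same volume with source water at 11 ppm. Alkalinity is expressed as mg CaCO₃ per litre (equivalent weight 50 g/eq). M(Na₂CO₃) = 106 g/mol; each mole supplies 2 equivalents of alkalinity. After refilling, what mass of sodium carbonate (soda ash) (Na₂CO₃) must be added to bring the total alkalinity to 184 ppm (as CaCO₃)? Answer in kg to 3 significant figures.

Volume: 286 m³ = 286,000 L.
After draining 21% and refilling: 204 × 0.79 + 11 × 0.21 = 163.47 ppm.
Deficit to target: 184 − 163.47 = 20.53 mg/L.
As CaCO₃: 20.53 mg/L × 286,000 L = 5872 g; ÷ 50 g/eq ÷ 2 = 58.72 mol Na₂CO₃.
Mass: 58.72 × 106 = 6224 g.

6.22 kg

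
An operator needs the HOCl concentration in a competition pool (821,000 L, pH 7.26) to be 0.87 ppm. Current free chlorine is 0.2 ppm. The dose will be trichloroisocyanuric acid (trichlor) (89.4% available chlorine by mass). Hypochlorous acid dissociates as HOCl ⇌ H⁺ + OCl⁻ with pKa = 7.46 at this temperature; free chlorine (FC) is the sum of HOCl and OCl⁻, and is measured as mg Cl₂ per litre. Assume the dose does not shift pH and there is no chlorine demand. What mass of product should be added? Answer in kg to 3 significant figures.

1.12 kg

[OCl⁻]/[HOCl] = 10^(pH − pKa) = 10^(7.26 − 7.46) = 0.631; fraction as HOCl = 1/(1 + 0.631) = 0.6131.
Free chlorine required for 0.87 ppm HOCl: 0.87 / 0.6131 = 1.419 ppm.
FC to add: 1.419 − 0.2 = 1.219 mg/L as Cl₂.
Cl₂ equivalent: 1.219 mg/L × 821,000 L = 1001 g.
Product at 89.4% available Cl: 1001 / 0.894 = 1119 g.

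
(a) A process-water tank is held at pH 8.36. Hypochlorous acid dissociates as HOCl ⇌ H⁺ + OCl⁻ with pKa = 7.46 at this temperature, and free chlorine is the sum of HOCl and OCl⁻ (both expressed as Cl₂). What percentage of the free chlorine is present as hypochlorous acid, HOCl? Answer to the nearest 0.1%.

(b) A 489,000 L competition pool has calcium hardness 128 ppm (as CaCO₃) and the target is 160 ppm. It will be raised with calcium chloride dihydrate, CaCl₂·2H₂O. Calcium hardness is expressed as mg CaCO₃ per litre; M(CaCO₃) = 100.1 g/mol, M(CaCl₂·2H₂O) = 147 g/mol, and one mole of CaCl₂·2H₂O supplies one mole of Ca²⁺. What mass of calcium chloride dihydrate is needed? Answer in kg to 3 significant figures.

(a) 11.2%; (b) 23.0 kg

(a) [OCl⁻]/[HOCl] = 10^(pH − pKa) = 10^(8.36 − 7.46) = 10^0.90 = 7.943.
(a) Fraction as HOCl = 1 / (1 + 7.943) = 0.1118.

(b) Hardness to add: (160 − 128) = 32 mg/L as CaCO₃ × 489,000 L = 15,650 g as CaCO₃.
(b) Moles of Ca²⁺ (1 mol Ca²⁺ ≡ 1 mol CaCO₃): 15,650 / 100.1 g/mol = 156.3 mol.
(b) Mass of CaCl₂·2H₂O: 156.3 × 147 = 22,980 g.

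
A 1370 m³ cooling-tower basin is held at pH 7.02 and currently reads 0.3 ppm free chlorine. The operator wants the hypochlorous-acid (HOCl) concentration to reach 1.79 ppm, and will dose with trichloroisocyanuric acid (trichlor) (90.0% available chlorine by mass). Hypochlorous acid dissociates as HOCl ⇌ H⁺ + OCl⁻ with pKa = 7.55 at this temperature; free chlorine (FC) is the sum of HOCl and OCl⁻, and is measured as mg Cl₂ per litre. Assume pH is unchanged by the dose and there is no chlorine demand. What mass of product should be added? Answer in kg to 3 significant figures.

3.07 kg

Volume: 1370 m³ = 1,370,000 L.
[OCl⁻]/[HOCl] = 10^(pH − pKa) = 10^(7.02 − 7.55) = 0.2951; fraction as HOCl = 1/(1 + 0.2951) = 0.7721.
Free chlorine required for 1.79 ppm HOCl: 1.79 / 0.7721 = 2.318 ppm.
FC to add: 2.318 − 0.3 = 2.018 mg/L as Cl₂.
Cl₂ equivalent: 2.018 mg/L × 1,370,000 L = 2765 g.
Product at 90.0% available Cl: 2765 / 0.9 = 3072 g.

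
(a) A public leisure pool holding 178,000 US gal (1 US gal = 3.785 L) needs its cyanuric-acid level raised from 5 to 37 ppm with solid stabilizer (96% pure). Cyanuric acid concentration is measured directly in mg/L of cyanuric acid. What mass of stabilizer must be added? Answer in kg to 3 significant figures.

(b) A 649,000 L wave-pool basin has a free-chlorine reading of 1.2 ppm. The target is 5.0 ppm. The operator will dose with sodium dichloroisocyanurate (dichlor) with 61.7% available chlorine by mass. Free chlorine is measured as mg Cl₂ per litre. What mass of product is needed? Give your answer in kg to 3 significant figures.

(a) Volume: 178,000 US gal × 3.785 L/gal = 673,730 L.
(a) CYA to add: (37 − 5) = 32 mg/L × 673,730 L = 21,560 g cyanuric acid.
(a) At 96% purity: 21,560 / 0.96 = 22,460 g product.

(b) Chlorine deficit: 5.0 − 1.2 = 3.8 ppm = 3.8 mg/L as Cl₂.
(b) Cl₂ equivalent needed: 3.8 mg/L × 649,000 L = 2,466,000 mg = 2466 g.
(b) Product at 61.7% available chlorine: 2466 / 0.617 = 3997 g.

(a) 22.5 kg; (b) 4.00 kg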